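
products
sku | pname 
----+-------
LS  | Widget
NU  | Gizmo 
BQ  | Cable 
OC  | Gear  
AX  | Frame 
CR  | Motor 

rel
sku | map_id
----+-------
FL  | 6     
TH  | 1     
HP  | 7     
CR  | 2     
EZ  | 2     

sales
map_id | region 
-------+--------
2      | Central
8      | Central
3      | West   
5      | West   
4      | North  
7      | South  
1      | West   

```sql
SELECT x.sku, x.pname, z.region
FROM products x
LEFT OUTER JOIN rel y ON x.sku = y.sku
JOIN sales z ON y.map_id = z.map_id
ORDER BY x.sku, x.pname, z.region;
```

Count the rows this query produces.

1

Joins associate left-to-right: products LEFT JOIN rel on sku gives 6 intermediate row(s).
Then INNER JOIN `sales z` on map_id: keep only rows whose y.map_id appears in z.
Result: 1 row(s).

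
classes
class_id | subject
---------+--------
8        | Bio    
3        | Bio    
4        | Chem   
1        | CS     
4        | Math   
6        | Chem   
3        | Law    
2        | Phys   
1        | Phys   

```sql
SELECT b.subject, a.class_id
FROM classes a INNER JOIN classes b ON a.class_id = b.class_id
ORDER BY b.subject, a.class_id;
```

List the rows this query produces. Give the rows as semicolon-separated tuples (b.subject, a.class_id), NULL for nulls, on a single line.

INNER JOIN keeps only pairs where the ON condition holds.
Matching on a.class_id = b.class_id.
- class_id=8: 1 matching b row(s), so 1 row(s) emitted.
- class_id=3: 2 matching b row(s), so 2 row(s) emitted.
- class_id=4: 2 matching b row(s), so 2 row(s) emitted.
- class_id=1: 2 matching b row(s), so 2 row(s) emitted.
- class_id=4: 2 matching b row(s), so 2 row(s) emitted.
- class_id=6: 1 matching b row(s), so 1 row(s) emitted.
- class_id=3: 2 matching b row(s), so 2 row(s) emitted.
- class_id=2: 1 matching b row(s), so 1 row(s) emitted.
- class_id=1: 2 matching b row(s), so 2 row(s) emitted.

(Bio, 3); (Bio, 3); (Bio, 8); (CS, 1); (CS, 1); (Chem, 4); (Chem, 4); (Chem, 6); (Law, 3); (Law, 3); (Math, 4); (Math, 4); (Phys, 1); (Phys, 1); (Phys, 2)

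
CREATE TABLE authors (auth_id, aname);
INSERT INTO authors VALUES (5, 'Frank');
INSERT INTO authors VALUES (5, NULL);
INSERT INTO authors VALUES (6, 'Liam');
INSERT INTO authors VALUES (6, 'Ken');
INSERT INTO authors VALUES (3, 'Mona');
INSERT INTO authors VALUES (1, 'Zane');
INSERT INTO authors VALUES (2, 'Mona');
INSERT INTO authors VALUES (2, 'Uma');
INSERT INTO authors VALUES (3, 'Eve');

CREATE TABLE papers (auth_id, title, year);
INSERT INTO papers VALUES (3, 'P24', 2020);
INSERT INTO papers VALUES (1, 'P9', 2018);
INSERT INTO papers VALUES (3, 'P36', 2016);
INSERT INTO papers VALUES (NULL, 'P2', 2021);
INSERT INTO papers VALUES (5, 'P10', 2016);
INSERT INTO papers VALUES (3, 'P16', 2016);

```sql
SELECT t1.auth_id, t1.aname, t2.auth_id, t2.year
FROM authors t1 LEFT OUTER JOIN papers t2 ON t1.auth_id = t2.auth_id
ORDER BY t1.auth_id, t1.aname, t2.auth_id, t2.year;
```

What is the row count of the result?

13

LEFT JOIN keeps every row from `authors`; unmatched rows get NULL for `papers`'s columns.
Matching on t1.auth_id = t2.auth_id. A NULL in a compared column never satisfies the condition.
- t1[0] auth_id=5 → 1 match(es) in t2 → 1 row(s).
- t1[1] auth_id=5 → 1 match(es) in t2 → 1 row(s).
- t1[2] auth_id=6 → no match; kept with NULLs on the t2 side.
- t1[3] auth_id=6 → no match; kept with NULLs on the t2 side.
- t1[4] auth_id=3 → 3 match(es) in t2 → 3 row(s).
- t1[5] auth_id=1 → 1 match(es) in t2 → 1 row(s).
- t1[6] auth_id=2 → no match; kept with NULLs on the t2 side.
- t1[7] auth_id=2 → no match; kept with NULLs on the t2 side.
- t1[8] auth_id=3 → 3 match(es) in t2 → 3 row(s).
Total: 9 matched + 4 padded = 13 rows.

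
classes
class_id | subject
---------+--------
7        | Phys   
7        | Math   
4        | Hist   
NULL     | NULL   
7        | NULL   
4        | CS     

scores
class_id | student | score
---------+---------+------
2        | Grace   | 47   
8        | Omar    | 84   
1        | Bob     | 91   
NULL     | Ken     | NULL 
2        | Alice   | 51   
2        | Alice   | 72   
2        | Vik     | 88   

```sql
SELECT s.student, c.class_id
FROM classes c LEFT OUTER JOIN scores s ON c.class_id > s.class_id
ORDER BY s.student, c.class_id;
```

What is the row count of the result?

26

LEFT JOIN keeps every row from `classes`; unmatched rows get NULL for `scores`'s columns.
Matching on c.class_id > s.class_id. A NULL in a compared column never satisfies the condition.
Matched pairs: 25; unmatched c rows kept: 1.
Total: 25 matched + 1 padded = 26 rows.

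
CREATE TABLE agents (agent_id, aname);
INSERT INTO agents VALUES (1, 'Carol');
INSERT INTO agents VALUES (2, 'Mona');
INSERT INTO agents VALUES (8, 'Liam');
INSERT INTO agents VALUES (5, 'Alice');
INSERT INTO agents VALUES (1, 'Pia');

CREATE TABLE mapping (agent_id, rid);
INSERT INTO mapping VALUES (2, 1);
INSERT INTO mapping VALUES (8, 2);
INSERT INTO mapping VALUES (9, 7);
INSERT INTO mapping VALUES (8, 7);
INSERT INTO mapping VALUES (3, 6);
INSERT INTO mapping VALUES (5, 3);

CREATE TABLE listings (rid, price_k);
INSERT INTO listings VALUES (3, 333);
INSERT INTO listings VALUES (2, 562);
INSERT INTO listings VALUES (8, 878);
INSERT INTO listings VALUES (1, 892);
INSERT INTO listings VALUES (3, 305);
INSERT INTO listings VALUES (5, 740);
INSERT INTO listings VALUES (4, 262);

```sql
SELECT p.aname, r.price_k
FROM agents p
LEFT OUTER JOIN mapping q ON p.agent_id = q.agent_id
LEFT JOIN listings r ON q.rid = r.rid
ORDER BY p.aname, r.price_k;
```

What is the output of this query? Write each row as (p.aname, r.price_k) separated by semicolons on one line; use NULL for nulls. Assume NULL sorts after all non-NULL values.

(Alice, 305); (Alice, 333); (Carol, NULL); (Liam, 562); (Liam, NULL); (Mona, 892); (Pia, NULL)

Joins associate left-to-right: agents LEFT JOIN mapping on agent_id gives 6 intermediate row(s).
Then LEFT JOIN `listings r` on rid: each of those 6 rows is kept; rows whose q.rid has no match in r get NULL for r's columns.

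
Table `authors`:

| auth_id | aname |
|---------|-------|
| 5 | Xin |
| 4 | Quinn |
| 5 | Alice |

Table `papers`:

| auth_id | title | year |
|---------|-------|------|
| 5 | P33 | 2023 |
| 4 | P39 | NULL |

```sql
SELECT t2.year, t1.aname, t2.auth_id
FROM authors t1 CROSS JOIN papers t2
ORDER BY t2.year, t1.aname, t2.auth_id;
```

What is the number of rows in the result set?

6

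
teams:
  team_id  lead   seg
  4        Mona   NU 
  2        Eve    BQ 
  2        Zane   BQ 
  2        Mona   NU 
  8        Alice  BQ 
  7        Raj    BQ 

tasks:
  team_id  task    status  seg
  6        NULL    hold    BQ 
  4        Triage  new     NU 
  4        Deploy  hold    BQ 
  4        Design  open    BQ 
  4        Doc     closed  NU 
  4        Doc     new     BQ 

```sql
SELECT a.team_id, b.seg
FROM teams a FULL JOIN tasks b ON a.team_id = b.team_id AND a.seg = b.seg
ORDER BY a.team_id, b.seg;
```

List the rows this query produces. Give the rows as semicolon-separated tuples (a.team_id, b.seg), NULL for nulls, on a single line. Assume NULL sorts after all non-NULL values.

(2, NULL); (2, NULL); (2, NULL); (4, NU); (4, NU); (7, NULL); (8, NULL); (NULL, BQ); (NULL, BQ); (NULL, BQ); (NULL, BQ)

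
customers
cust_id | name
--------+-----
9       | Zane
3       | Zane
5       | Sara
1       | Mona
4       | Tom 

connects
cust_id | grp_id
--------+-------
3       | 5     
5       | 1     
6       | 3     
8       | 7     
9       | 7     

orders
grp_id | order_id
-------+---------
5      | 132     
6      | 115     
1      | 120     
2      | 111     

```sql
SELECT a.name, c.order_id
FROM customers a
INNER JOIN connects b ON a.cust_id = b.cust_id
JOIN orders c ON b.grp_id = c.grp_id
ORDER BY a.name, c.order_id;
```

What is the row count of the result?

Step 1 — a INNER JOIN b on cust_id → 3 row(s).
Then INNER JOIN `orders c` on grp_id: keep only rows whose b.grp_id appears in c.
Result: 2 row(s).

2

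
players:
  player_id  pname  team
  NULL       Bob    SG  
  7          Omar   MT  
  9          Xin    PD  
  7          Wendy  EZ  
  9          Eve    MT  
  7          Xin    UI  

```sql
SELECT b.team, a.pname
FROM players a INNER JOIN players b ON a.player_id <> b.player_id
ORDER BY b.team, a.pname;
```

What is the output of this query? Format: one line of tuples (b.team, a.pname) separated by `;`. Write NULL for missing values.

(EZ, Eve); (EZ, Xin); (MT, Eve); (MT, Omar); (MT, Wendy); (MT, Xin); (MT, Xin); (PD, Omar); (PD, Wendy); (PD, Xin); (UI, Eve); (UI, Xin)

INNER JOIN keeps only pairs where the ON condition holds.
Matching on a.player_id <> b.player_id. A NULL in a compared column never satisfies the condition.
- a[0] player_id=NULL → no match; dropped.
- a[1] player_id=7 → 2 match(es) in b → 2 row(s).
- a[2] player_id=9 → 3 match(es) in b → 3 row(s).
- a[3] player_id=7 → 2 match(es) in b → 2 row(s).
- a[4] player_id=9 → 3 match(es) in b → 3 row(s).
- a[5] player_id=7 → 2 match(es) in b → 2 row(s).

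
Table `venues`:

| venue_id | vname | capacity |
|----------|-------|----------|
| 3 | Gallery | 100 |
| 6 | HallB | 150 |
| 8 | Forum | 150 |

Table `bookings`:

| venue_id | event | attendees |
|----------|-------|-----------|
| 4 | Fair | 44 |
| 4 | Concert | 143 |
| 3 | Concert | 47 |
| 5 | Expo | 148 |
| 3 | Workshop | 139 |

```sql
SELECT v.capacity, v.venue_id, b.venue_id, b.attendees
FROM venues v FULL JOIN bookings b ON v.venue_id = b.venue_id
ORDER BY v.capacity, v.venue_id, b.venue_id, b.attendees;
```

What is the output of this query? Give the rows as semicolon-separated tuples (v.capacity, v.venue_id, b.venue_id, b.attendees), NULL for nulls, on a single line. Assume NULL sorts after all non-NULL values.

(100, 3, 3, 47); (100, 3, 3, 139); (150, 6, NULL, NULL); (150, 8, NULL, NULL); (NULL, NULL, 4, 44); (NULL, NULL, 4, 143); (NULL, NULL, 5, 148)

FULL OUTER JOIN keeps every row from both sides; unmatched rows get NULL for the other side's columns.
Matching on v.venue_id = b.venue_id.
- v (venue_id=3) pairs with 2 row(s) of b.
- v (venue_id=6) has no partner → padded with NULL.
- v (venue_id=8) has no partner → padded with NULL.
- 3 b row(s) had no v match → kept, v columns NULL.
After projecting and ordering:
v.capacity | v.venue_id | b.venue_id | b.attendees
100 | 3 | 3 | 47
100 | 3 | 3 | 139
150 | 6 | NULL | NULL
150 | 8 | NULL | NULL
NULL | NULL | 4 | 44
NULL | NULL | 4 | 143
NULL | NULL | 5 | 148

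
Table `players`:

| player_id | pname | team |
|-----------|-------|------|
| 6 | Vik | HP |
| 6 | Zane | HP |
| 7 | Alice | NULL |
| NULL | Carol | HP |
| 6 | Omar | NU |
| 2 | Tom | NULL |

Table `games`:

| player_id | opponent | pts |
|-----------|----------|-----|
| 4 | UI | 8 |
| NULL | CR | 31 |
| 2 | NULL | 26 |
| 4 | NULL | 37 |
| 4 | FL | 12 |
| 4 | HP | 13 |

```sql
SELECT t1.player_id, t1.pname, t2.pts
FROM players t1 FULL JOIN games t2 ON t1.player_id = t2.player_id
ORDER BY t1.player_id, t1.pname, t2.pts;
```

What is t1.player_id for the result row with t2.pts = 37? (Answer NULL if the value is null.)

NULL

FULL OUTER JOIN keeps every row from both sides; unmatched rows get NULL for the other side's columns.
Matching on t1.player_id = t2.player_id. A NULL in a compared column never satisfies the condition.
Matched pairs: 1; unmatched t1 rows kept: 5; unmatched t2 rows kept: 5.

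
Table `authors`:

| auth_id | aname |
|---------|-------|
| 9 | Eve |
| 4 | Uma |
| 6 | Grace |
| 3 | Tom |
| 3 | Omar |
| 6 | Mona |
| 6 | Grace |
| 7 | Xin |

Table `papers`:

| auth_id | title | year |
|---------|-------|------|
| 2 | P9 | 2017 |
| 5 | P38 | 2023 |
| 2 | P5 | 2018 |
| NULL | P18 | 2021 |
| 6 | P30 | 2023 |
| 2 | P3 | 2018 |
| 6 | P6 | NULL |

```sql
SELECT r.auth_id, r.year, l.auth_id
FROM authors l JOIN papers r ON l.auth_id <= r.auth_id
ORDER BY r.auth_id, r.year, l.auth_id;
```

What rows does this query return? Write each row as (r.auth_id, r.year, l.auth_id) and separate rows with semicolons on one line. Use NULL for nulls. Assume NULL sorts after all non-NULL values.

INNER JOIN keeps only pairs where the ON condition holds.
Matching on l.auth_id <= r.auth_id. A NULL in a compared column never satisfies the condition.
- l[0] auth_id=9 → no match; dropped.
- l[1] auth_id=4 → 3 match(es) in r → 3 row(s).
- l[2] auth_id=6 → 2 match(es) in r → 2 row(s).
- l[3] auth_id=3 → 3 match(es) in r → 3 row(s).
- l[4] auth_id=3 → 3 match(es) in r → 3 row(s).
- l[5] auth_id=6 → 2 match(es) in r → 2 row(s).
- l[6] auth_id=6 → 2 match(es) in r → 2 row(s).
- l[7] auth_id=7 → no match; dropped.

(5, 2023, 3); (5, 2023, 3); (5, 2023, 4); (6, 2023, 3); (6, 2023, 3); (6, 2023, 4); (6, 2023, 6); (6, 2023, 6); (6, 2023, 6); (6, NULL, 3); (6, NULL, 3); (6, NULL, 4); (6, NULL, 6); (6, NULL, 6); (6, NULL, 6)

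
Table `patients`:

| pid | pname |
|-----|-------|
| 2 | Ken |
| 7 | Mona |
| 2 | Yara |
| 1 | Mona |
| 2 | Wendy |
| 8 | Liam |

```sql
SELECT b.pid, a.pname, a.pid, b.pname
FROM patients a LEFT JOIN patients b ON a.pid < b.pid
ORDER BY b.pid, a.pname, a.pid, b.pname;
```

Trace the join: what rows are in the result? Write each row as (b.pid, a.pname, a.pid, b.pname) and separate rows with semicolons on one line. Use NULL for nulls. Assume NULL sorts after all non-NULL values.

(2, Mona, 1, Ken); (2, Mona, 1, Wendy); (2, Mona, 1, Yara); (7, Ken, 2, Mona); (7, Mona, 1, Mona); (7, Wendy, 2, Mona); (7, Yara, 2, Mona); (8, Ken, 2, Liam); (8, Mona, 1, Liam); (8, Mona, 7, Liam); (8, Wendy, 2, Liam); (8, Yara, 2, Liam); (NULL, Liam, 8, NULL)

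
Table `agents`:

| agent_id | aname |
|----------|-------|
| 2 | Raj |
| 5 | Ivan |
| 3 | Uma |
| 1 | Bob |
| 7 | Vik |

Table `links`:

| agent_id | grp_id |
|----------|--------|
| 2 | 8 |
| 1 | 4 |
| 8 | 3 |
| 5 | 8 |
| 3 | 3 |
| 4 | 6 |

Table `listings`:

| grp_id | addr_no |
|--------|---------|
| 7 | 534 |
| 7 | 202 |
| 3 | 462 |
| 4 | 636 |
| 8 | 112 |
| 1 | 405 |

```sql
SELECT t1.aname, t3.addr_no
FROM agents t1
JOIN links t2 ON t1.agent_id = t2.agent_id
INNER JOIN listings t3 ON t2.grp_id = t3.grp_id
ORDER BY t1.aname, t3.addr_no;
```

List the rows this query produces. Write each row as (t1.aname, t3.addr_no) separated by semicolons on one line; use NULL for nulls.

Joins associate left-to-right: agents INNER JOIN links on agent_id gives 4 intermediate row(s).
Then INNER JOIN `listings t3` on grp_id: keep only rows whose t2.grp_id appears in t3.

(Bob, 636); (Ivan, 112); (Raj, 112); (Uma, 462)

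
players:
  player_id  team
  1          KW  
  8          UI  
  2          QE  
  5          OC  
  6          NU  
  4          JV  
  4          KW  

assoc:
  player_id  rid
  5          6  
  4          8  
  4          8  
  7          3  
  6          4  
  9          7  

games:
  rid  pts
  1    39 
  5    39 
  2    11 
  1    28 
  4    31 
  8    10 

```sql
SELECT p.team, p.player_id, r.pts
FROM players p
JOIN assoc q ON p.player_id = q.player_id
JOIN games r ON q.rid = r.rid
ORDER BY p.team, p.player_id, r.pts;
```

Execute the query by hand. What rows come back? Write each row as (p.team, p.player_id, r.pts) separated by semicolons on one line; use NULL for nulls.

(JV, 4, 10); (JV, 4, 10); (KW, 4, 10); (KW, 4, 10); (NU, 6, 31)

Evaluate left to right. First `players p INNER JOIN assoc q` on player_id: 6 row(s).
Then INNER JOIN `games r` on rid: keep only rows whose q.rid appears in r.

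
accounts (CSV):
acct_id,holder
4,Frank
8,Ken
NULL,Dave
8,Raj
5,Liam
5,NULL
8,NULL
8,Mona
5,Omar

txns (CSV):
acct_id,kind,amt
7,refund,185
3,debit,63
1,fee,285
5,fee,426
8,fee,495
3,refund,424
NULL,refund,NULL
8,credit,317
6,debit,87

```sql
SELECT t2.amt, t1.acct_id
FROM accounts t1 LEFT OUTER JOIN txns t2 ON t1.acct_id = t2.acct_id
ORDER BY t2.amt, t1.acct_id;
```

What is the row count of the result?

13

LEFT JOIN keeps every row from `accounts`; unmatched rows get NULL for `txns`'s columns.
Matching on t1.acct_id = t2.acct_id. A NULL in a compared column never satisfies the condition.
- t1 row (acct_id=4): no match → kept, t2 columns NULL.
- t1 row (acct_id=8): matches 2 t2 row(s) → 2 output row(s).
- t1 row (acct_id=NULL): no match → kept, t2 columns NULL.
- t1 row (acct_id=8): matches 2 t2 row(s) → 2 output row(s).
- t1 row (acct_id=5): matches 1 t2 row(s) → 1 output row(s).
- t1 row (acct_id=5): matches 1 t2 row(s) → 1 output row(s).
- t1 row (acct_id=8): matches 2 t2 row(s) → 2 output row(s).
- t1 row (acct_id=8): matches 2 t2 row(s) → 2 output row(s).
- t1 row (acct_id=5): matches 1 t2 row(s) → 1 output row(s).
Total: 11 matched + 2 padded = 13 rows.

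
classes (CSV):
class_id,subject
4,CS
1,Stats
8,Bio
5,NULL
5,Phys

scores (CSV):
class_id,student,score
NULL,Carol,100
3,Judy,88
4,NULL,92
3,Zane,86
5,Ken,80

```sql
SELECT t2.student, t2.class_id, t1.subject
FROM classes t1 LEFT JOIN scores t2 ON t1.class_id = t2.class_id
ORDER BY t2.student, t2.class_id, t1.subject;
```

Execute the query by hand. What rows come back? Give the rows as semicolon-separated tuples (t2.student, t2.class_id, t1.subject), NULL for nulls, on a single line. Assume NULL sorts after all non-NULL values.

LEFT JOIN keeps every row from `classes`; unmatched rows get NULL for `scores`'s columns.
Matching on t1.class_id = t2.class_id. A NULL in a compared column never satisfies the condition.
- t1[0] class_id=4 → 1 match(es) in t2 → 1 row(s).
- t1[1] class_id=1 → no match; kept with NULLs on the t2 side.
- t1[2] class_id=8 → no match; kept with NULLs on the t2 side.
- t1[3] class_id=5 → 1 match(es) in t2 → 1 row(s).
- t1[4] class_id=5 → 1 match(es) in t2 → 1 row(s).
After projecting and ordering:
t2.student | t2.class_id | t1.subject
Ken | 5 | Phys
Ken | 5 | NULL
NULL | 4 | CS
NULL | NULL | Bio
NULL | NULL | Stats

(Ken, 5, Phys); (Ken, 5, NULL); (NULL, 4, CS); (NULL, NULL, Bio); (NULL, NULL, Stats)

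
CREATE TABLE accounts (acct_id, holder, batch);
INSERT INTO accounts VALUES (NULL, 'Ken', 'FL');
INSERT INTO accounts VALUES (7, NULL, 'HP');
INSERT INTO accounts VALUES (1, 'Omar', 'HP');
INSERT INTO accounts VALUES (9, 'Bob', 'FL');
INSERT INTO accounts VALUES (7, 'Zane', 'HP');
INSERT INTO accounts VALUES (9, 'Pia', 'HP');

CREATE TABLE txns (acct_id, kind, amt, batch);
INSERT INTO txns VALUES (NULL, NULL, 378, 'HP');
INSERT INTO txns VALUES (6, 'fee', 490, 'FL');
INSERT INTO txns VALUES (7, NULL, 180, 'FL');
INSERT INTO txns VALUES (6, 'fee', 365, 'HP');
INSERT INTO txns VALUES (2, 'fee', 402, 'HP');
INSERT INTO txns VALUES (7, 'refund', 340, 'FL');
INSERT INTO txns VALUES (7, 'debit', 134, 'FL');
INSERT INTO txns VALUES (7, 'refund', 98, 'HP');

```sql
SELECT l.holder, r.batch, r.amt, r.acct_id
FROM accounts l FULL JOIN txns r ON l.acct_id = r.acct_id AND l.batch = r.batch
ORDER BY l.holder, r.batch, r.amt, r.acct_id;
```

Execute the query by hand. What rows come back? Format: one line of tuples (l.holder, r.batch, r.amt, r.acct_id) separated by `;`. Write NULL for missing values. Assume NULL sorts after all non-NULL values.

FULL OUTER JOIN keeps every row from both sides; unmatched rows get NULL for the other side's columns.
Matching on l.acct_id = r.acct_id AND l.batch = r.batch. A NULL in a compared column never satisfies the condition.
- l row (acct_id=NULL, batch=FL): no match → kept, r columns NULL.
- l row (acct_id=7, batch=HP): matches 1 r row(s) → 1 output row(s).
- l row (acct_id=1, batch=HP): no match → kept, r columns NULL.
- l row (acct_id=9, batch=FL): no match → kept, r columns NULL.
- l row (acct_id=7, batch=HP): matches 1 r row(s) → 1 output row(s).
- l row (acct_id=9, batch=HP): no match → kept, r columns NULL.
- 7 r row(s) had no l match → kept, l columns NULL.

(Bob, NULL, NULL, NULL); (Ken, NULL, NULL, NULL); (Omar, NULL, NULL, NULL); (Pia, NULL, NULL, NULL); (Zane, HP, 98, 7); (NULL, FL, 134, 7); (NULL, FL, 180, 7); (NULL, FL, 340, 7); (NULL, FL, 490, 6); (NULL, HP, 98, 7); (NULL, HP, 365, 6); (NULL, HP, 378, NULL); (NULL, HP, 402, 2)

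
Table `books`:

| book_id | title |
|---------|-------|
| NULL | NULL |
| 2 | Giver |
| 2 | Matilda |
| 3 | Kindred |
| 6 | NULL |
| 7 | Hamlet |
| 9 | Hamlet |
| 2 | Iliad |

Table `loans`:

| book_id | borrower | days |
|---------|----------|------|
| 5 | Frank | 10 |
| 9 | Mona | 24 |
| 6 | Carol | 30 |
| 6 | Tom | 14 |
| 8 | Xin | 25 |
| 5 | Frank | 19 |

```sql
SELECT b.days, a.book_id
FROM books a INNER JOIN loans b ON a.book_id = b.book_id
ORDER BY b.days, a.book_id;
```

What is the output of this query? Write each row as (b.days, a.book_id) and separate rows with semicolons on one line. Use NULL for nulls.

INNER JOIN keeps only pairs where the ON condition holds.
Matching on a.book_id = b.book_id. A NULL in a compared column never satisfies the condition.
- book_id=NULL: no matching b row, dropped.
- book_id=2: no matching b row, dropped.
- book_id=2: no matching b row, dropped.
- book_id=3: no matching b row, dropped.
- book_id=6: 2 matching b row(s), so 2 row(s) emitted.
- book_id=7: no matching b row, dropped.
- book_id=9: 1 matching b row(s), so 1 row(s) emitted.
- book_id=2: no matching b row, dropped.
After projecting and ordering:
b.days | a.book_id
14 | 6
24 | 9
30 | 6

(14, 6); (24, 9); (30, 6)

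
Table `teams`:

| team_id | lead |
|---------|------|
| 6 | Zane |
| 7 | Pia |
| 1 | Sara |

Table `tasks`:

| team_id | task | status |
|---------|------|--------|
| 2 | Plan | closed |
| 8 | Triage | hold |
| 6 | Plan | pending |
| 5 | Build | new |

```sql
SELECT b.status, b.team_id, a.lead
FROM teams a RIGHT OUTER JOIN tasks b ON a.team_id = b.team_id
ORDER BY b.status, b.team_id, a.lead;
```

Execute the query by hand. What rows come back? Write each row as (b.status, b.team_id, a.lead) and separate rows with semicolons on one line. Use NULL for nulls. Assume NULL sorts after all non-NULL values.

(closed, 2, NULL); (hold, 8, NULL); (new, 5, NULL); (pending, 6, Zane)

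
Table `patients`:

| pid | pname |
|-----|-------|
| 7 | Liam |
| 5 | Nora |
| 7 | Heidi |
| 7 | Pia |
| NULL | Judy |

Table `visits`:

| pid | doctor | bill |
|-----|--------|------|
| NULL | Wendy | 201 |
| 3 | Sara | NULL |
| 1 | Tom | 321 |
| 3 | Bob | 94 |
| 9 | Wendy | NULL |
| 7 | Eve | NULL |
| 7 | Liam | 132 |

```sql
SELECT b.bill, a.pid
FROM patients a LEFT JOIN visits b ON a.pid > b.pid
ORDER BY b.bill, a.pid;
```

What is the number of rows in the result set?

13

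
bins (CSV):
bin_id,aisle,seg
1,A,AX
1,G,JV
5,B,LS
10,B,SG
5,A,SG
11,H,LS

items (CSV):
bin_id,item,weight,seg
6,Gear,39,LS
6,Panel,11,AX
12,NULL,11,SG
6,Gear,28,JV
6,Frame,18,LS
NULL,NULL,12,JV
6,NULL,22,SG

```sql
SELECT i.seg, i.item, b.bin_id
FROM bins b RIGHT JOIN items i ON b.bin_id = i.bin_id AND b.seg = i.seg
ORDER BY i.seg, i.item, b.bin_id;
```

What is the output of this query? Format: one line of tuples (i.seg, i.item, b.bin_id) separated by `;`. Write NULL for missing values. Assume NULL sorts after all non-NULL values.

(AX, Panel, NULL); (JV, Gear, NULL); (JV, NULL, NULL); (LS, Frame, NULL); (LS, Gear, NULL); (SG, NULL, NULL); (SG, NULL, NULL)

RIGHT JOIN keeps every row from `items`; unmatched rows get NULL for `bins`'s columns.
Matching on b.bin_id = i.bin_id AND b.seg = i.seg. A NULL in a compared column never satisfies the condition.
Matched pairs: 0; unmatched i rows kept: 7.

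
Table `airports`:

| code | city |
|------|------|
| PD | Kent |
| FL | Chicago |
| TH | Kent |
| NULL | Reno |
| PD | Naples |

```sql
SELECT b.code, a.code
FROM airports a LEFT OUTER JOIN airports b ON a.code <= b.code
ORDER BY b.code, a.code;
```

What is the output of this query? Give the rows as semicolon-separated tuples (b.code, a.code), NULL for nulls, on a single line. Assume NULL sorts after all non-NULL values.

(FL, FL); (PD, FL); (PD, FL); (PD, PD); (PD, PD); (PD, PD); (PD, PD); (TH, FL); (TH, PD); (TH, PD); (TH, TH); (NULL, NULL)

LEFT JOIN keeps every row from `airports a`; unmatched rows get NULL for `airports b`'s columns.
Matching on a.code <= b.code. A NULL in a compared column never satisfies the condition.
- code=PD: 3 matching b row(s), so 3 row(s) emitted.
- code=FL: 4 matching b row(s), so 4 row(s) emitted.
- code=TH: 1 matching b row(s), so 1 row(s) emitted.
- code=NULL: no b row matches, row kept with b columns NULL.
- code=PD: 3 matching b row(s), so 3 row(s) emitted.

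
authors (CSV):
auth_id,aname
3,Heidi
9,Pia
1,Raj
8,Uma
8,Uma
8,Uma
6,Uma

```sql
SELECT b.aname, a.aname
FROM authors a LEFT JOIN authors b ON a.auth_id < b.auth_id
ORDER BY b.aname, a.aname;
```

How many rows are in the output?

19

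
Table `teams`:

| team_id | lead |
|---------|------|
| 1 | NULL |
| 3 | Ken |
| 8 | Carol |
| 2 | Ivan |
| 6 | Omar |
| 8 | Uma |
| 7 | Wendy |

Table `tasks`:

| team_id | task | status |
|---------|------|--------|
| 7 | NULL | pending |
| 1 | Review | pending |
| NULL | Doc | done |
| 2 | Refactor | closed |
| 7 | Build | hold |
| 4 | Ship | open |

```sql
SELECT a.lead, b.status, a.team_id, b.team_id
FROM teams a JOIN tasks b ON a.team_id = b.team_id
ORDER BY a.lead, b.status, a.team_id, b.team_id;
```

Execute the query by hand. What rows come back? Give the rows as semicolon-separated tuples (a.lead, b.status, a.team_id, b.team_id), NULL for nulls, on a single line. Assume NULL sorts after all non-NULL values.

(Ivan, closed, 2, 2); (Wendy, hold, 7, 7); (Wendy, pending, 7, 7); (NULL, pending, 1, 1)

INNER JOIN keeps only pairs where the ON condition holds.
Matching on a.team_id = b.team_id. A NULL in a compared column never satisfies the condition.
Matched pairs: 4.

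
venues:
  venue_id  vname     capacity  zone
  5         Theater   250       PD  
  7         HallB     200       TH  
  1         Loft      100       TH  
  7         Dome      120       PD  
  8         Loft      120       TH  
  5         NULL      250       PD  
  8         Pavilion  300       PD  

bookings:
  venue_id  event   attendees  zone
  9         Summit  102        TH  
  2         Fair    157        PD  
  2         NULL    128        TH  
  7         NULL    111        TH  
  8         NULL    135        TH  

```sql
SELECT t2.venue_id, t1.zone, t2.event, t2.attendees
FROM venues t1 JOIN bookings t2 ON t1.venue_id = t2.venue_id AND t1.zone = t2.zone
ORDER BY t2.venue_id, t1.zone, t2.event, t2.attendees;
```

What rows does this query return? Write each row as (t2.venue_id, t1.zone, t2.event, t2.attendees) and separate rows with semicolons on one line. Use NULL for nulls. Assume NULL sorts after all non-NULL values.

(7, TH, NULL, 111); (8, TH, NULL, 135)

INNER JOIN keeps only pairs where the ON condition holds.
Matching on t1.venue_id = t2.venue_id AND t1.zone = t2.zone.
Matched pairs: 2.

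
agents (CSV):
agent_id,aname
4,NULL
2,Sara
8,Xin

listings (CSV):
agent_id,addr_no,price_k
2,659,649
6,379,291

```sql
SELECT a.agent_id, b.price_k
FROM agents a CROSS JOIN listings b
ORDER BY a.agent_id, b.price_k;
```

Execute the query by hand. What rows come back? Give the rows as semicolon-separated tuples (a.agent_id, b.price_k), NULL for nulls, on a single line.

(2, 291); (2, 649); (4, 291); (4, 649); (8, 291); (8, 649)

CROSS JOIN pairs every row of `agents` with every row of `listings`: 3 × 2 = 6 rows.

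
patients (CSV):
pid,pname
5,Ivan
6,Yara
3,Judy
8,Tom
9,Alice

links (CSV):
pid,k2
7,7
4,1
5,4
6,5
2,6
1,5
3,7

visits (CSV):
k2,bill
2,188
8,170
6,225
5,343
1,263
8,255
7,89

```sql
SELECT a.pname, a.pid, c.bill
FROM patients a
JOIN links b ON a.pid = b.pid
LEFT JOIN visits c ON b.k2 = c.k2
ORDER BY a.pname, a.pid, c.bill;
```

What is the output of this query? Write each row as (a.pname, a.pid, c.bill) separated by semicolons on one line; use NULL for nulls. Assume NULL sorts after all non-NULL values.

(Ivan, 5, NULL); (Judy, 3, 89); (Yara, 6, 343)

Joins associate left-to-right: patients INNER JOIN links on pid gives 3 intermediate row(s).
Then LEFT JOIN `visits c` on k2: each of those 3 rows is kept; rows whose b.k2 has no match in c get NULL for c's columns.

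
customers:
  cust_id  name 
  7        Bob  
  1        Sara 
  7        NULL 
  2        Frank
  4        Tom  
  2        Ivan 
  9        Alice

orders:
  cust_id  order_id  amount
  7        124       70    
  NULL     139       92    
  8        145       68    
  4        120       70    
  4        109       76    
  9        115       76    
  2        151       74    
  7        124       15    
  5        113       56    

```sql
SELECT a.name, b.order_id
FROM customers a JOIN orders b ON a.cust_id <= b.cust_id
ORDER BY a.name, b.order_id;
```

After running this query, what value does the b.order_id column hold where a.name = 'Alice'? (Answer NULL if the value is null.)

INNER JOIN keeps only pairs where the ON condition holds.
Matching on a.cust_id <= b.cust_id. A NULL in a compared column never satisfies the condition.
Matched pairs: 40.

115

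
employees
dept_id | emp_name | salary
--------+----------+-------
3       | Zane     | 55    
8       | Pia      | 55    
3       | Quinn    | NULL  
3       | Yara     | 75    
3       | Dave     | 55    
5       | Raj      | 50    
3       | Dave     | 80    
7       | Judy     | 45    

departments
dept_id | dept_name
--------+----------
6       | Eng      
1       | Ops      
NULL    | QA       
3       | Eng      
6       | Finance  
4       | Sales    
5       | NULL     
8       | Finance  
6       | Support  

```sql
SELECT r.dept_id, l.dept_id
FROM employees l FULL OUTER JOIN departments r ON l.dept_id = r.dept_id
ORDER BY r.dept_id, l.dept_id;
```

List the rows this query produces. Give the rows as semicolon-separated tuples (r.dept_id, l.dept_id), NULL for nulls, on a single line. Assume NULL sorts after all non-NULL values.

FULL OUTER JOIN keeps every row from both sides; unmatched rows get NULL for the other side's columns.
Matching on l.dept_id = r.dept_id. A NULL in a compared column never satisfies the condition.
- l[0] dept_id=3 → 1 match(es) in r → 1 row(s).
- l[1] dept_id=8 → 1 match(es) in r → 1 row(s).
- l[2] dept_id=3 → 1 match(es) in r → 1 row(s).
- l[3] dept_id=3 → 1 match(es) in r → 1 row(s).
- l[4] dept_id=3 → 1 match(es) in r → 1 row(s).
- l[5] dept_id=5 → 1 match(es) in r → 1 row(s).
- l[6] dept_id=3 → 1 match(es) in r → 1 row(s).
- l[7] dept_id=7 → no match; kept with NULLs on the r side.
- 6 row(s) from r found no l partner → padded with NULL.

(1, NULL); (3, 3); (3, 3); (3, 3); (3, 3); (3, 3); (4, NULL); (5, 5); (6, NULL); (6, NULL); (6, NULL); (8, 8); (NULL, 7); (NULL, NULL)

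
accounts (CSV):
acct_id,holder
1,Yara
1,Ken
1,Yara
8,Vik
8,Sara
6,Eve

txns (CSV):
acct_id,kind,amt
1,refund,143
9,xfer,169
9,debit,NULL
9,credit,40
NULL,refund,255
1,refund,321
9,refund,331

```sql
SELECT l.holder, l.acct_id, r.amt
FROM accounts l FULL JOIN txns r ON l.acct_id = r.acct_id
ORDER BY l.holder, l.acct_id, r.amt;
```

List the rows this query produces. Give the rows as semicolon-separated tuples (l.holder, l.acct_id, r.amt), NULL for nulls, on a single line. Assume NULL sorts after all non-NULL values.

(Eve, 6, NULL); (Ken, 1, 143); (Ken, 1, 321); (Sara, 8, NULL); (Vik, 8, NULL); (Yara, 1, 143); (Yara, 1, 143); (Yara, 1, 321); (Yara, 1, 321); (NULL, NULL, 40); (NULL, NULL, 169); (NULL, NULL, 255); (NULL, NULL, 331); (NULL, NULL, NULL)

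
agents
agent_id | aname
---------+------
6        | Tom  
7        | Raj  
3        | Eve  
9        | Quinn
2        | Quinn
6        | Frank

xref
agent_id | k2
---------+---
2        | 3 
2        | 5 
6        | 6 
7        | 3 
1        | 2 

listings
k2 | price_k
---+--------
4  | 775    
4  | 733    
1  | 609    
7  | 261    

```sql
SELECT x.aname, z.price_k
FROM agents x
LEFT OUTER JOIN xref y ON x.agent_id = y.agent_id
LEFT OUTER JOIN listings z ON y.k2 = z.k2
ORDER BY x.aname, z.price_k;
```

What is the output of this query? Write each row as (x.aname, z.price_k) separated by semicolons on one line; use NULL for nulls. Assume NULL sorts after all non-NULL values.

(Eve, NULL); (Frank, NULL); (Quinn, NULL); (Quinn, NULL); (Quinn, NULL); (Raj, NULL); (Tom, NULL)

Joins associate left-to-right: agents LEFT JOIN xref on agent_id gives 7 intermediate row(s).
Then LEFT JOIN `listings z` on k2: each of those 7 rows is kept; rows whose y.k2 has no match in z get NULL for z's columns.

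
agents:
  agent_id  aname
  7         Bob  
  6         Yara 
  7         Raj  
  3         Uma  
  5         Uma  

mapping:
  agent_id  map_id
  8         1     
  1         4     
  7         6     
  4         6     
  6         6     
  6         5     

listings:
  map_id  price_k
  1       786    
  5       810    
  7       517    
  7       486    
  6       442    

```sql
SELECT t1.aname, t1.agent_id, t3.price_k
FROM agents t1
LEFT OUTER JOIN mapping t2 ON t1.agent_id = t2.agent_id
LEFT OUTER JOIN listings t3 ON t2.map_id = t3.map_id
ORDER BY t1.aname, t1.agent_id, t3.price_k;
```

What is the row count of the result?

Joins associate left-to-right: agents LEFT JOIN mapping on agent_id gives 6 intermediate row(s).
Then LEFT JOIN `listings t3` on map_id: each of those 6 rows is kept; rows whose t2.map_id has no match in t3 get NULL for t3's columns.
Result: 6 row(s).

6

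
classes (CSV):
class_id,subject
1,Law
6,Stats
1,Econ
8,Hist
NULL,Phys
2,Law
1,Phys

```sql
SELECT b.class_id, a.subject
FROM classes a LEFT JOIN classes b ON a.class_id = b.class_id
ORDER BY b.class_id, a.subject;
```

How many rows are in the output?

13

LEFT JOIN keeps every row from `classes a`; unmatched rows get NULL for `classes b`'s columns.
Matching on a.class_id = b.class_id. A NULL in a compared column never satisfies the condition.
Matched pairs: 12; unmatched a rows kept: 1.
Total: 12 matched + 1 padded = 13 rows.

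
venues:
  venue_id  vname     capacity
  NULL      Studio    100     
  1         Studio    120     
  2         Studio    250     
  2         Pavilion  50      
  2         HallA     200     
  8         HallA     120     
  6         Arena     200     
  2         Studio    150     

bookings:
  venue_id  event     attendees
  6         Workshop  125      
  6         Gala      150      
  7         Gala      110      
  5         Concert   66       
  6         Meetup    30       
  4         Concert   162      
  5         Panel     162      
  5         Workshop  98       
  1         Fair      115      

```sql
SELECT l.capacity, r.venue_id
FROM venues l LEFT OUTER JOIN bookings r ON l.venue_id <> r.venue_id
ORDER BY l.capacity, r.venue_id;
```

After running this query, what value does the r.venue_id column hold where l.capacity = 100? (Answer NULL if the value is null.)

NULL

LEFT JOIN keeps every row from `venues`; unmatched rows get NULL for `bookings`'s columns.
Matching on l.venue_id <> r.venue_id. A NULL in a compared column never satisfies the condition.
- l (venue_id=NULL) has no partner → padded with NULL.
- l (venue_id=1) pairs with 8 row(s) of r.
- l (venue_id=2) pairs with 9 row(s) of r.
- l (venue_id=2) pairs with 9 row(s) of r.
- l (venue_id=2) pairs with 9 row(s) of r.
- l (venue_id=8) pairs with 9 row(s) of r.
- l (venue_id=6) pairs with 6 row(s) of r.
- l (venue_id=2) pairs with 9 row(s) of r.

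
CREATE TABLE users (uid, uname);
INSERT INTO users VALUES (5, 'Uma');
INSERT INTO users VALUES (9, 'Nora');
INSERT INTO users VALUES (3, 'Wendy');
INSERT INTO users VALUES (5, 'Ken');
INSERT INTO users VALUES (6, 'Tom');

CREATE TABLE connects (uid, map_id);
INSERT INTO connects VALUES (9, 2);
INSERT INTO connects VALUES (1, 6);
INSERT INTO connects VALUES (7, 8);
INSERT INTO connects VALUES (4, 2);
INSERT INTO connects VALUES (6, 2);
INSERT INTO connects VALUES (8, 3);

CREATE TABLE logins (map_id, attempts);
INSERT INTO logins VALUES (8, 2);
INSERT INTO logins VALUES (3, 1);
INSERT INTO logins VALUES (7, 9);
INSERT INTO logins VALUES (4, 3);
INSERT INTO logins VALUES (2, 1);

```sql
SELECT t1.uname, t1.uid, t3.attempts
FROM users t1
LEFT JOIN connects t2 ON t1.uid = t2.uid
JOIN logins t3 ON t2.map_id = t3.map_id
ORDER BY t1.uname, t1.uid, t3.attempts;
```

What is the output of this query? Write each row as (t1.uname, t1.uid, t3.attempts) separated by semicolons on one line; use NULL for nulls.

Evaluate left to right. First `users t1 LEFT JOIN connects t2` on uid: 5 row(s).
Then INNER JOIN `logins t3` on map_id: keep only rows whose t2.map_id appears in t3.

(Nora, 9, 1); (Tom, 6, 1)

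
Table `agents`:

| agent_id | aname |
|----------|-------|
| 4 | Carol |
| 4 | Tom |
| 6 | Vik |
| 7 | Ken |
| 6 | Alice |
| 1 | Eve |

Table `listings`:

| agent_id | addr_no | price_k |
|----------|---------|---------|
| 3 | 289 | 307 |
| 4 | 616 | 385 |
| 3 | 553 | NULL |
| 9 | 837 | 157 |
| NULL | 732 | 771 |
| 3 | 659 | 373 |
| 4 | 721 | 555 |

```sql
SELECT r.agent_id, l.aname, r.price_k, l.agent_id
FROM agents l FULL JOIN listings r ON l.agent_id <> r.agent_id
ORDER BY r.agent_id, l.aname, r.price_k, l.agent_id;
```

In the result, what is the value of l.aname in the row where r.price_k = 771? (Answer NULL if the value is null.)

NULL

FULL OUTER JOIN keeps every row from both sides; unmatched rows get NULL for the other side's columns.
Matching on l.agent_id <> r.agent_id. A NULL in a compared column never satisfies the condition.
- agent_id=4: 4 matching r row(s), so 4 row(s) emitted.
- agent_id=4: 4 matching r row(s), so 4 row(s) emitted.
- agent_id=6: 6 matching r row(s), so 6 row(s) emitted.
- agent_id=7: 6 matching r row(s), so 6 row(s) emitted.
- agent_id=6: 6 matching r row(s), so 6 row(s) emitted.
- agent_id=1: 6 matching r row(s), so 6 row(s) emitted.
- plus 1 unmatched r row(s), each kept with NULL l columns.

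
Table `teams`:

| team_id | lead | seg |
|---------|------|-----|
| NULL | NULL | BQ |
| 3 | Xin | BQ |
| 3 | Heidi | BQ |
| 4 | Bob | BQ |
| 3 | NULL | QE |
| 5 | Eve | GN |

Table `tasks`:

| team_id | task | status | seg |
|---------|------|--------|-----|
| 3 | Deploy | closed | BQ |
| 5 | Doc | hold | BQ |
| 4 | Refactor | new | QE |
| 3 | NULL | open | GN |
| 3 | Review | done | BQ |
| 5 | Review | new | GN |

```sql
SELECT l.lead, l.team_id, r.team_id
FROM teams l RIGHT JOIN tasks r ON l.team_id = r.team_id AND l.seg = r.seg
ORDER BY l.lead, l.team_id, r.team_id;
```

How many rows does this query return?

RIGHT JOIN keeps every row from `tasks`; unmatched rows get NULL for `teams`'s columns.
Matching on l.team_id = r.team_id AND l.seg = r.seg. A NULL in a compared column never satisfies the condition.
- team_id=NULL, seg=BQ: no matching r row.
- team_id=3, seg=BQ: 2 matching r row(s), so 2 row(s) emitted.
- team_id=3, seg=BQ: 2 matching r row(s), so 2 row(s) emitted.
- team_id=4, seg=BQ: no matching r row.
- team_id=3, seg=QE: no matching r row.
- team_id=5, seg=GN: 1 matching r row(s), so 1 row(s) emitted.
- plus 3 unmatched r row(s), each kept with NULL l columns.
Total: 5 matched + 3 padded = 8 rows.

8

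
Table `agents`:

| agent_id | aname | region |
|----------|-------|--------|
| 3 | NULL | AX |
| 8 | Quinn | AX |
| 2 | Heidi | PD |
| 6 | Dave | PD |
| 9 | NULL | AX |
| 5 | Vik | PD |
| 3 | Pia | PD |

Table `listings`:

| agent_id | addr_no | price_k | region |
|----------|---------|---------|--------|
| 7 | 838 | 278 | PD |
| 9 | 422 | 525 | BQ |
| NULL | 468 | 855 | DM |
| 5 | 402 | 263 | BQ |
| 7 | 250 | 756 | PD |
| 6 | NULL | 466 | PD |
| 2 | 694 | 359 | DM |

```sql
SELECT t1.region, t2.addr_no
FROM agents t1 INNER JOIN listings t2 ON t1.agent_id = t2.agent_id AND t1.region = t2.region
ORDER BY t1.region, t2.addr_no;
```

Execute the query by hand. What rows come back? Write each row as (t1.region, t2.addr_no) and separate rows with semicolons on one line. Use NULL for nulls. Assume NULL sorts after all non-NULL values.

(PD, NULL)

INNER JOIN keeps only pairs where the ON condition holds.
Matching on t1.agent_id = t2.agent_id AND t1.region = t2.region. A NULL in a compared column never satisfies the condition.
Matched pairs: 1.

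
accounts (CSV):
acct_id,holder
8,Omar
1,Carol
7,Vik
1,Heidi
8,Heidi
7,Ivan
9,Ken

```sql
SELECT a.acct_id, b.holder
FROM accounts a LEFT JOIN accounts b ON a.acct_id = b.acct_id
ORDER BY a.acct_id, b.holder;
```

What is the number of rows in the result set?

LEFT JOIN keeps every row from `accounts a`; unmatched rows get NULL for `accounts b`'s columns.
Matching on a.acct_id = b.acct_id.
- a row (acct_id=8): matches 2 b row(s) → 2 output row(s).
- a row (acct_id=1): matches 2 b row(s) → 2 output row(s).
- a row (acct_id=7): matches 2 b row(s) → 2 output row(s).
- a row (acct_id=1): matches 2 b row(s) → 2 output row(s).
- a row (acct_id=8): matches 2 b row(s) → 2 output row(s).
- a row (acct_id=7): matches 2 b row(s) → 2 output row(s).
- a row (acct_id=9): matches 1 b row(s) → 1 output row(s).
Total: 13 rows.

13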